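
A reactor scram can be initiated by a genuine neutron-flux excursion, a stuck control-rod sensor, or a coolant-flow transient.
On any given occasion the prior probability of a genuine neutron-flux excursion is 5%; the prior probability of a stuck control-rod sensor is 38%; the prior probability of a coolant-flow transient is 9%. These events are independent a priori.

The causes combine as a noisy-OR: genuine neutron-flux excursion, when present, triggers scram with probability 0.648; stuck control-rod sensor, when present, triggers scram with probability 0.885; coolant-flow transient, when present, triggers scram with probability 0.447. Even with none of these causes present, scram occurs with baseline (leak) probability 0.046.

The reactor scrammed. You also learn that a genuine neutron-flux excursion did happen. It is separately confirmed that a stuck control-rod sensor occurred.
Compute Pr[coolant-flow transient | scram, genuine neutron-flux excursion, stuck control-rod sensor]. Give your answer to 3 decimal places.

Pr[coolant-flow transient | scram, genuine neutron-flux excursion, stuck control-rod sensor] ≈ 0.091

Under noisy-OR, P(scram | causes) = 1 − (1−0.046)·∏(1−qᵢ) over the active causes.
P(scram | genuine neutron-flux excursion, stuck control-rod sensor) = 0.961382·0.91 + 0.978644·0.09 = 0.874858 + 0.088078 = 0.962936
Of this, 0.088078 comes from 0.978644·0.09 (the coolant-flow transient=true cases).
Hence the posterior is 0.088078/0.962936 ≈ 0.091.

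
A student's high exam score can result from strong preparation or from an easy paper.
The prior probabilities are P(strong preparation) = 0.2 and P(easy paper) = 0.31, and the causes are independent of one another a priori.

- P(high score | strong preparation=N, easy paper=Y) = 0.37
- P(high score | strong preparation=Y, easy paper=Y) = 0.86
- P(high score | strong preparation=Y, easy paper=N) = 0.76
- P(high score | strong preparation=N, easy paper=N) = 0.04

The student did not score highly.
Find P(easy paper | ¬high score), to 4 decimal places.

P(easy paper | ¬high score) ≈ 0.2266

Numerator (weight on configurations with easy paper): 0.156240 + 0.008680 = 0.164920
Normalizer over all consistent configurations: 0.96×0.8×0.69 + 0.63×0.8×0.31 + 0.24×0.2×0.69 + 0.14×0.2×0.31 = 0.727960
Posterior = 0.164920 / 0.727960 ≈ 0.2266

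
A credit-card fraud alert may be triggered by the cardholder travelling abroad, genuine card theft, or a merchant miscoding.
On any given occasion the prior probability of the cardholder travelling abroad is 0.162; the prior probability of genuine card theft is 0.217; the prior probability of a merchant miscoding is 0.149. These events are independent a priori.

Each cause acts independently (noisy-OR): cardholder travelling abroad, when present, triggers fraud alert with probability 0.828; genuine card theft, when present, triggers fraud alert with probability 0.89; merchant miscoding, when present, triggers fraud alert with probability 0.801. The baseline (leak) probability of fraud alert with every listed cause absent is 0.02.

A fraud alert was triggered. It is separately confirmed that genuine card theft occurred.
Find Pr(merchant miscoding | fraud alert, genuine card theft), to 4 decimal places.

Under noisy-OR, P(fraud alert | causes) = 1 − (1−0.02)·∏(1−qᵢ) over the active causes.
Sum P(fraud alert|·) weighted by the priors over the 4 (cardholder travelling abroad, merchant miscoding) configurations:
  P(fraud alert | genuine card theft) = 0.8922·0.838·0.851 + 0.978548·0.838·0.149 + 0.981458·0.162·0.851 + 0.99631·0.162·0.149
        = 0.636262 + 0.122183 + 0.135306 + 0.024049 = 0.917800
The terms with merchant miscoding present sum to 0.146232, so
  P(merchant miscoding | fraud alert, genuine card theft) = 0.146232 / 0.917800 ≈ 0.1593

Pr(merchant miscoding | fraud alert, genuine card theft) ≈ 0.1593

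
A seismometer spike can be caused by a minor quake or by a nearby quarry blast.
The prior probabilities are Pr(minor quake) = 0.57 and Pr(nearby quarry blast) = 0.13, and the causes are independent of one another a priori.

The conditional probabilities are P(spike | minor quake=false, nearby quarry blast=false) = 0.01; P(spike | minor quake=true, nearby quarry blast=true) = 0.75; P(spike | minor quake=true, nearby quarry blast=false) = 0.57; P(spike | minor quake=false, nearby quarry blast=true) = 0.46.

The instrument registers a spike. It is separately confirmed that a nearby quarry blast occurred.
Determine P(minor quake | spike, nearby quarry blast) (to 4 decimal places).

Sum P(spike|·) weighted by the priors over both values of minor quake:
  P(spike | nearby quarry blast) = 0.46·0.43 + 0.75·0.57
        = 0.197800 + 0.427500 = 0.625300
Configurations with minor quake contribute 0.427500, so
  P(minor quake | spike, nearby quarry blast) = 0.427500 / 0.625300 ≈ 0.6837

P(minor quake | spike, nearby quarry blast) ≈ 0.6837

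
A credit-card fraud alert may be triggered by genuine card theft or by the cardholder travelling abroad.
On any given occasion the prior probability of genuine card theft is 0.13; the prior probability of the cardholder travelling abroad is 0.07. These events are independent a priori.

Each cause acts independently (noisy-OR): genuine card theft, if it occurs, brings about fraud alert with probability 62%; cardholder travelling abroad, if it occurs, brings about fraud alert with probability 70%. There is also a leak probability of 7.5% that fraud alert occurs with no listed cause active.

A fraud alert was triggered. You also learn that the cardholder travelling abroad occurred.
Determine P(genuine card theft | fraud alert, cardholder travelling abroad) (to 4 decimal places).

P(genuine card theft | fraud alert, cardholder travelling abroad) ≈ 0.1561

Under noisy-OR, P(fraud alert | causes) = 1 − (1−0.075)·∏(1−qᵢ) over the active causes.
Enumerate both values of genuine card theft and weight by the priors:
  P(fraud alert | cardholder travelling abroad) = 0.7225·0.87 + 0.89455·0.13
        = 0.628575 + 0.116291 = 0.744866
Configurations with genuine card theft contribute 0.116291, so
  P(genuine card theft | fraud alert, cardholder travelling abroad) = 0.116291 / 0.744866 ≈ 0.1561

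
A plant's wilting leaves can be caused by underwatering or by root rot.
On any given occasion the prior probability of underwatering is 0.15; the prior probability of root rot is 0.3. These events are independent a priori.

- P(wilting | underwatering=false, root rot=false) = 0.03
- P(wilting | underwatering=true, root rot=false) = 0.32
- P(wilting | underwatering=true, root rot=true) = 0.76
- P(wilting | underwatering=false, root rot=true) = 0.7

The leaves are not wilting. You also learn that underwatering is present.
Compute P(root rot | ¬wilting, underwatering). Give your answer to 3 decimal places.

P(¬wilting | underwatering) = 0.68×0.7 + 0.24×0.3 = 0.476000 + 0.072000 = 0.548000
Restricting to configurations with root rot present: 0.24×0.3 = 0.072000.
So P(root rot | ¬wilting, underwatering) = 0.072000/0.548000 ≈ 0.131.

P(root rot | ¬wilting, underwatering) ≈ 0.131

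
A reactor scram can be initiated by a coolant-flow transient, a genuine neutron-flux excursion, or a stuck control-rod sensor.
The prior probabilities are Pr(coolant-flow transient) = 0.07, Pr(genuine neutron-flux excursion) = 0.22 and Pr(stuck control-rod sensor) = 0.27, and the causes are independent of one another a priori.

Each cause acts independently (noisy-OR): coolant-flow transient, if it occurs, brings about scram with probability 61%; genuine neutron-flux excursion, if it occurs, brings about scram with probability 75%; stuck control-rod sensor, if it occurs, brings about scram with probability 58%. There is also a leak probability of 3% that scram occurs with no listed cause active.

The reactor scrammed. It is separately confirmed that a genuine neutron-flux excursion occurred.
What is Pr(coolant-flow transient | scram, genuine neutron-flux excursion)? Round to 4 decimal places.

Under noisy-OR, P(scram | causes) = 1 − (1−0.03)·∏(1−qᵢ) over the active causes.
Weight on coolant-flow transient=true, given the evidence: 0.046267 + 0.018149 = 0.064416
The normalizing constant is 0.7575·0.93·0.73 + 0.89815·0.93·0.27 + 0.905425·0.07·0.73 + 0.960279·0.07·0.27 = 0.804208
P(coolant-flow transient | scram, genuine neutron-flux excursion) = 0.064416/0.804208 ≈ 0.0801

Pr(coolant-flow transient | scram, genuine neutron-flux excursion) ≈ 0.0801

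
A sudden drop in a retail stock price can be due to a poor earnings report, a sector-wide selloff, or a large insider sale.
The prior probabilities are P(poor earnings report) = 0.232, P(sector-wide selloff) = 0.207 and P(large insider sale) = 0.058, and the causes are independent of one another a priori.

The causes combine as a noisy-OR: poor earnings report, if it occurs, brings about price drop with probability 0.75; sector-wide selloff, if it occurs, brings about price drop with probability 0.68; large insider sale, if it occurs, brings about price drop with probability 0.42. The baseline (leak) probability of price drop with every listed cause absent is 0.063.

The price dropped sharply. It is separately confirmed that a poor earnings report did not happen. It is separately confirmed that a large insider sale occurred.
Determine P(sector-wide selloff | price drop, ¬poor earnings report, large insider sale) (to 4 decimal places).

P(sector-wide selloff | price drop, ¬poor earnings report, large insider sale) ≈ 0.3208

Under noisy-OR, P(price drop | causes) = 1 − (1−0.063)·∏(1−qᵢ) over the active causes.
P(price drop | ¬poor earnings report, large insider sale) = 0.45654×0.793 + 0.826093×0.207 = 0.362036 + 0.171001 = 0.533037
Restricting to configurations with sector-wide selloff present: 0.826093×0.207 = 0.171001.
Hence the posterior is 0.171001/0.533037 ≈ 0.3208.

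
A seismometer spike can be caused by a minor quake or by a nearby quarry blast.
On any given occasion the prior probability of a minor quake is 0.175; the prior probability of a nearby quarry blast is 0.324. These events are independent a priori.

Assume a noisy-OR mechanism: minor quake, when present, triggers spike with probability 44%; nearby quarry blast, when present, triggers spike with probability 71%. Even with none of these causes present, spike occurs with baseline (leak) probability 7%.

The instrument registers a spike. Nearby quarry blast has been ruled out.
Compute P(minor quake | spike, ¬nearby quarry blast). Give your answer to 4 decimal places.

Under noisy-OR, P(spike | causes) = 1 − (1−0.07)·∏(1−qᵢ) over the active causes.
Enumerate both values of minor quake and weight by the priors:
  P(spike | ¬nearby quarry blast) = 0.07·0.825 + 0.4792·0.175
        = 0.057750 + 0.083860 = 0.141610
Keeping only the minor quake-present terms gives 0.083860, so
  P(minor quake | spike, ¬nearby quarry blast) = 0.083860 / 0.141610 ≈ 0.5922

P(minor quake | spike, ¬nearby quarry blast) ≈ 0.5922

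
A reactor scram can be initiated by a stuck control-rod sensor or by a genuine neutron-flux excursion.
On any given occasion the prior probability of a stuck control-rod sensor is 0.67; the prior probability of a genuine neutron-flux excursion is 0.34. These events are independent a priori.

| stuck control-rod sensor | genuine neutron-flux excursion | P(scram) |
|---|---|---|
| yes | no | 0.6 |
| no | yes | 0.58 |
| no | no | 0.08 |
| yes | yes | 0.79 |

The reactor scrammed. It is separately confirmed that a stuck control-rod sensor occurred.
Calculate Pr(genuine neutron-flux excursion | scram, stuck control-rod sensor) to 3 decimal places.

Pr(genuine neutron-flux excursion | scram, stuck control-rod sensor) ≈ 0.404

P(scram | stuck control-rod sensor) = 0.6×0.66 + 0.79×0.34 = 0.396000 + 0.268600 = 0.664600
Of this, 0.268600 comes from 0.79×0.34 (the genuine neutron-flux excursion=true cases).
So P(genuine neutron-flux excursion | scram, stuck control-rod sensor) = 0.268600/0.664600 ≈ 0.404.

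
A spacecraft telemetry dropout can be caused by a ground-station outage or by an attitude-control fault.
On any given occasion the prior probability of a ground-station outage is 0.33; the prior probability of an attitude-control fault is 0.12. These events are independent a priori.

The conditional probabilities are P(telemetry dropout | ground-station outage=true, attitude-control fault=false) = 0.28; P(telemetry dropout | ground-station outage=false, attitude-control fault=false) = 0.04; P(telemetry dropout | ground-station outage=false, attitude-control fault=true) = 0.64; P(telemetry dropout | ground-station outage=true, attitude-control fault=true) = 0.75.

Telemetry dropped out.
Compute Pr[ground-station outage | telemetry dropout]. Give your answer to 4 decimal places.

By total probability over the 4 (ground-station outage, attitude-control fault) configurations:
  P(telemetry dropout) = 0.04×0.67×0.88 + 0.64×0.67×0.12 + 0.28×0.33×0.88 + 0.75×0.33×0.12
        = 0.023584 + 0.051456 + 0.081312 + 0.029700 = 0.186052
Configurations with ground-station outage contribute 0.111012, so
  P(ground-station outage | telemetry dropout) = 0.111012 / 0.186052 ≈ 0.5967

Pr[ground-station outage | telemetry dropout] ≈ 0.5967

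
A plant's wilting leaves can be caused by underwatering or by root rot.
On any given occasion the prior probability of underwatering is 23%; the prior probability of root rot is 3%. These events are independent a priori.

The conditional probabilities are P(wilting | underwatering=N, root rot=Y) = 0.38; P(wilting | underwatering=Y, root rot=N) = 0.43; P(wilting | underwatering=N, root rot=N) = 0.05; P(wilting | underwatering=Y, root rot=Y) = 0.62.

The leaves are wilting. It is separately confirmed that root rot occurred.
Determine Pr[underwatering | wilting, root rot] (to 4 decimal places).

Pr[underwatering | wilting, root rot] ≈ 0.3277

Numerator (weight on configurations with underwatering): 0.62×0.23 = 0.142600
Normalizer over all consistent configurations: 0.38×0.77 + 0.62×0.23 = 0.435200
Posterior = 0.142600 / 0.435200 ≈ 0.3277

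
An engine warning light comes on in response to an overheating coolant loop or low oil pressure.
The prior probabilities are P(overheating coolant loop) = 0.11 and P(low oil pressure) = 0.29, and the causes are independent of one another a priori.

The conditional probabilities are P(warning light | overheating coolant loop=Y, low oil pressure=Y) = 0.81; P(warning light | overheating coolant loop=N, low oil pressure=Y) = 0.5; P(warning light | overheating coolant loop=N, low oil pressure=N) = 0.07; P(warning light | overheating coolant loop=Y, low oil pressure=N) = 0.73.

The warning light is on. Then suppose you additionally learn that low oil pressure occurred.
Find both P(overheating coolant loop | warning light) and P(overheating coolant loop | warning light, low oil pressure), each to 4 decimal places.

For the numerator, keep only overheating coolant loop=true terms: 0.057013 + 0.025839 = 0.082852
The normalizing constant is 0.07*0.89*0.71 + 0.5*0.89*0.29 + 0.73*0.11*0.71 + 0.81*0.11*0.29 = 0.256135
Posterior = 0.082852 / 0.256135 ≈ 0.3235

Now condition on the additional information:
P(warning light | low oil pressure) = 0.5×0.89 + 0.81×0.11 = 0.445000 + 0.089100 = 0.534100
The overheating coolant loop-present share is 0.81×0.11 = 0.089100.
So P(overheating coolant loop | warning light, low oil pressure) = 0.089100/0.534100 ≈ 0.1668.

P(overheating coolant loop | warning light) ≈ 0.3235; P(overheating coolant loop | warning light, low oil pressure) ≈ 0.1668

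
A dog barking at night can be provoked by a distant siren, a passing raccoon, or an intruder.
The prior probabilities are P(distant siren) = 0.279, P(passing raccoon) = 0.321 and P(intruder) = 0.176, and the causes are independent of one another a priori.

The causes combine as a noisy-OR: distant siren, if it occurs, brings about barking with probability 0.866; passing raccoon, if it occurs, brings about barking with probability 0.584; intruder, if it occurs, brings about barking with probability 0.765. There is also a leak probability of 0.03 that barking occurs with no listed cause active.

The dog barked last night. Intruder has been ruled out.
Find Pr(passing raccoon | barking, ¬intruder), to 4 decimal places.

Pr(passing raccoon | barking, ¬intruder) ≈ 0.5538

Under noisy-OR, P(barking | causes) = 1 − (1−0.03)·∏(1−qᵢ) over the active causes.
P(barking | ¬intruder) = 0.03·0.721·0.679 + 0.59648·0.721·0.321 + 0.87002·0.279·0.679 + 0.945928·0.279·0.321 = 0.014687 + 0.138050 + 0.164817 + 0.084716 = 0.402270
Of this, 0.222766 comes from 0.138050 + 0.084716 (the passing raccoon=true cases).
So P(passing raccoon | barking, ¬intruder) = 0.222766/0.402270 ≈ 0.5538.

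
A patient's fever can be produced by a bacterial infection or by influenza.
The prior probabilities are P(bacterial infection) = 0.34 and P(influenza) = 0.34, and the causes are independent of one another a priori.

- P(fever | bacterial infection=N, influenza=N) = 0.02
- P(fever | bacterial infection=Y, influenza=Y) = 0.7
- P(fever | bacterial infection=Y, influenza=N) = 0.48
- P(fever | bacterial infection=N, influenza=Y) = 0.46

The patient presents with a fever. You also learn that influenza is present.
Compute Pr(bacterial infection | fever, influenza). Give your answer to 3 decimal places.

Enumerate both values of bacterial infection and weight by the priors:
  P(fever | influenza) = 0.46*0.66 + 0.7*0.34
        = 0.303600 + 0.238000 = 0.541600
Keeping only the bacterial infection-present terms gives 0.238000, so
  P(bacterial infection | fever, influenza) = 0.238000 / 0.541600 ≈ 0.439

Pr(bacterial infection | fever, influenza) ≈ 0.439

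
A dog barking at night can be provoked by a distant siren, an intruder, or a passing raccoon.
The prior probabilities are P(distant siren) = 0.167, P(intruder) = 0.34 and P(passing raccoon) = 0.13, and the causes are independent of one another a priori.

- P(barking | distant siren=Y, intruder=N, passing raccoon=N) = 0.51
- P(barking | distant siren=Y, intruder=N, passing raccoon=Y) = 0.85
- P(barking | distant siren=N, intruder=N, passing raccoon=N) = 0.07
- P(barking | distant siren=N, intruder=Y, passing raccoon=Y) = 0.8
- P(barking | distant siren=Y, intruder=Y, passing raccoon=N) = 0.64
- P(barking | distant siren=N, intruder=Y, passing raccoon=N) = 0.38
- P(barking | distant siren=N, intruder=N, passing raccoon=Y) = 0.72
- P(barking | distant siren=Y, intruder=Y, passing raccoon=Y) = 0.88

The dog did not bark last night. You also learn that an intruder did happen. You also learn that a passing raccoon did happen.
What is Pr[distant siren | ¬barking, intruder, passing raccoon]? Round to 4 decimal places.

For the numerator, keep only distant siren=true terms: 0.12×0.167 = 0.020040
Denominator P(¬barking | intruder, passing raccoon): 0.2×0.833 + 0.12×0.167 = 0.186640
Posterior = 0.020040 / 0.186640 ≈ 0.1074

Pr[distant siren | ¬barking, intruder, passing raccoon] ≈ 0.1074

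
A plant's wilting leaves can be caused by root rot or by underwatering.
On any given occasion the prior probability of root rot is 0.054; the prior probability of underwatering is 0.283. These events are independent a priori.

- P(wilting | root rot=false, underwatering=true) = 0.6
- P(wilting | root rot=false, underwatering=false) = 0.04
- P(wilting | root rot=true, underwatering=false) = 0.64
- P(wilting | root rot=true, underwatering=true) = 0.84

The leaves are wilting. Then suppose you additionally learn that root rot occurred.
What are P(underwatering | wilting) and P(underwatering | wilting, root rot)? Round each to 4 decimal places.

For the numerator, keep only underwatering=true terms: 0.160631 + 0.012837 = 0.173468
Denominator P(wilting): 0.04*0.946*0.717 + 0.6*0.946*0.283 + 0.64*0.054*0.717 + 0.84*0.054*0.283 = 0.225379
P(underwatering | wilting) = 0.173468/0.225379 ≈ 0.7697

Now also conditioning on root rot=true:
Enumerate both values of underwatering and weight by the priors:
  P(wilting | root rot) = 0.64·0.717 + 0.84·0.283
        = 0.458880 + 0.237720 = 0.696600
Configurations with underwatering contribute 0.237720, so
  P(underwatering | wilting, root rot) = 0.237720 / 0.696600 ≈ 0.3413

P(underwatering | wilting) ≈ 0.7697; P(underwatering | wilting, root rot) ≈ 0.3413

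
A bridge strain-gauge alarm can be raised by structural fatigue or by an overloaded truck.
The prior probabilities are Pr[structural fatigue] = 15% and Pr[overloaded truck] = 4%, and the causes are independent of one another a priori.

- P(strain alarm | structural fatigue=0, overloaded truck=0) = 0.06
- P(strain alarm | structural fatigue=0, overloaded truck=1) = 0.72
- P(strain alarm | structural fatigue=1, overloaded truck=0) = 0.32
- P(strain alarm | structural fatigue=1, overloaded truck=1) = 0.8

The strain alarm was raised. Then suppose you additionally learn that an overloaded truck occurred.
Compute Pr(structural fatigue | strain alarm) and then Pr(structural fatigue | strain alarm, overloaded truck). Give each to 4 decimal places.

Pr(structural fatigue | strain alarm) ≈ 0.4093; Pr(structural fatigue | strain alarm, overloaded truck) ≈ 0.1639

By total probability over the 4 (structural fatigue, overloaded truck) configurations:
  P(strain alarm) = 0.06·0.85·0.96 + 0.72·0.85·0.04 + 0.32·0.15·0.96 + 0.8·0.15·0.04
        = 0.048960 + 0.024480 + 0.046080 + 0.004800 = 0.124320
Configurations with structural fatigue contribute 0.050880, so
  P(structural fatigue | strain alarm) = 0.050880 / 0.124320 ≈ 0.4093

Now also conditioning on overloaded truck=true:
P(strain alarm | overloaded truck) = 0.72×0.85 + 0.8×0.15 = 0.612000 + 0.120000 = 0.732000
Of this, 0.120000 comes from 0.8×0.15 (the structural fatigue=true cases).
Hence the posterior is 0.120000/0.732000 ≈ 0.1639.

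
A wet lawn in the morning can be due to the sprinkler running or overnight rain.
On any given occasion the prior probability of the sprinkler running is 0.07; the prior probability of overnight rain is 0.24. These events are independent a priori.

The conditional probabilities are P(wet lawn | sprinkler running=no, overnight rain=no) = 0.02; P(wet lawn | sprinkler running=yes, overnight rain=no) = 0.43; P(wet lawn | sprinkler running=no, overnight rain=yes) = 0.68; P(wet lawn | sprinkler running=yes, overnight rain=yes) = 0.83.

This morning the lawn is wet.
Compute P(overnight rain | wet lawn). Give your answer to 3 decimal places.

P(overnight rain | wet lawn) ≈ 0.817

Enumerate the 4 (sprinkler running, overnight rain) configurations and weight by the priors:
  P(wet lawn) = 0.02×0.93×0.76 + 0.68×0.93×0.24 + 0.43×0.07×0.76 + 0.83×0.07×0.24
        = 0.014136 + 0.151776 + 0.022876 + 0.013944 = 0.202732
The terms with overnight rain present sum to 0.165720, so
  P(overnight rain | wet lawn) = 0.165720 / 0.202732 ≈ 0.817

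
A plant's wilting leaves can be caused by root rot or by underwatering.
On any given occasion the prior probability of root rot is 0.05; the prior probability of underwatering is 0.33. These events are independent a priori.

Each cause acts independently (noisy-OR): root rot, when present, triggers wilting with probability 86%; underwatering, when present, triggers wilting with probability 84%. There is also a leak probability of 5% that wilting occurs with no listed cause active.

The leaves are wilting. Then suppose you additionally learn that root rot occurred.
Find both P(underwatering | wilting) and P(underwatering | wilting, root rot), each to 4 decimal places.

P(underwatering | wilting) ≈ 0.8225; P(underwatering | wilting, root rot) ≈ 0.3573

Under noisy-OR, P(wilting | causes) = 1 − (1−0.05)·∏(1−qᵢ) over the active causes.
Sum P(wilting|·) weighted by the priors over the 4 (root rot, underwatering) configurations:
  P(wilting) = 0.05·0.95·0.67 + 0.848·0.95·0.33 + 0.867·0.05·0.67 + 0.97872·0.05·0.33
        = 0.031825 + 0.265848 + 0.029045 + 0.016149 = 0.342867
Keeping only the underwatering-present terms gives 0.281997, so
  P(underwatering | wilting) = 0.281997 / 0.342867 ≈ 0.8225

With the extra evidence:
Enumerate both values of underwatering and weight by the priors:
  P(wilting | root rot) = 0.867×0.67 + 0.97872×0.33
        = 0.580890 + 0.322978 = 0.903868
Keeping only the underwatering-present terms gives 0.322978, so
  P(underwatering | wilting, root rot) = 0.322978 / 0.903868 ≈ 0.3573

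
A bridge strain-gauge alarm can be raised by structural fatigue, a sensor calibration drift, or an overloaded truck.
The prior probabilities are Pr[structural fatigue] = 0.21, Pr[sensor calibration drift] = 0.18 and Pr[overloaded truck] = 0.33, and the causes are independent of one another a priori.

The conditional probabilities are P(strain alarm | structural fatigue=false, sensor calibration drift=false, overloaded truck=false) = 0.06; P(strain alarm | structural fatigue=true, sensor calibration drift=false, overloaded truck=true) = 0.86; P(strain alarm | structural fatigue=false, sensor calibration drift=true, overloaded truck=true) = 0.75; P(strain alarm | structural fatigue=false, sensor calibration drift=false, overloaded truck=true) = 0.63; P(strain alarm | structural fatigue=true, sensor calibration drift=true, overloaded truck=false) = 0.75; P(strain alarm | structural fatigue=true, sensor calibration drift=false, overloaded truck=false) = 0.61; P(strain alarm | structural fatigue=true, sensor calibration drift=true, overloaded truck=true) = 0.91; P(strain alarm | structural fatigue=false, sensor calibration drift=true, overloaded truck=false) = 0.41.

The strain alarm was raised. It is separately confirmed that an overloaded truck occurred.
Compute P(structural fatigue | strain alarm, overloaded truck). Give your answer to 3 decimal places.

Numerator (weight on configurations with structural fatigue): 0.148092 + 0.034398 = 0.182490
Denominator P(strain alarm | overloaded truck): 0.63*0.79*0.82 + 0.75*0.79*0.18 + 0.86*0.21*0.82 + 0.91*0.21*0.18 = 0.697254
P(structural fatigue | strain alarm, overloaded truck) = 0.182490/0.697254 ≈ 0.262

P(structural fatigue | strain alarm, overloaded truck) ≈ 0.262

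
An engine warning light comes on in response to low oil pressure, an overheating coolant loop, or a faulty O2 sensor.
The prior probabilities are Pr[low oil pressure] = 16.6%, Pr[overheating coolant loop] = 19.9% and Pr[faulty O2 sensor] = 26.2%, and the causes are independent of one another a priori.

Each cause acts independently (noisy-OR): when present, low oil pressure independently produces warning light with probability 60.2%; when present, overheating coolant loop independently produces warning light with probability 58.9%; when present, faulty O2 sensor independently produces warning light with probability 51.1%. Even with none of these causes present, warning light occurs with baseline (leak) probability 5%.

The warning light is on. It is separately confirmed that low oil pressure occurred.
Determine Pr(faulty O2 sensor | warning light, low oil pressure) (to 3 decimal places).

Under noisy-OR, P(warning light | causes) = 1 − (1−0.05)·∏(1−qᵢ) over the active causes.
For the numerator, keep only faulty O2 sensor=true terms: 0.171060 + 0.048176 = 0.219236
Normalizer over all consistent configurations: 0.6219·0.801·0.738 + 0.815109·0.801·0.262 + 0.844601·0.199·0.738 + 0.92401·0.199·0.262 = 0.710905
P(faulty O2 sensor | warning light, low oil pressure) = 0.219236/0.710905 ≈ 0.308

Pr(faulty O2 sensor | warning light, low oil pressure) ≈ 0.308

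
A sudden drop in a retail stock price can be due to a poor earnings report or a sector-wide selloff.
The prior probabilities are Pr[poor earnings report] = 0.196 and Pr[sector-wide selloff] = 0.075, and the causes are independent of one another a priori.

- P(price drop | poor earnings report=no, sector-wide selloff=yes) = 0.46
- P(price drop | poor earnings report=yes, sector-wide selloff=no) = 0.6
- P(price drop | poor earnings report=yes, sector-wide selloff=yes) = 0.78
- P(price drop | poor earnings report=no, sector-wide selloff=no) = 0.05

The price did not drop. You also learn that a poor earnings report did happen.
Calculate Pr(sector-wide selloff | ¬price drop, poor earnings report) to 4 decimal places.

Weight on sector-wide selloff=true, given the evidence: 0.22·0.075 = 0.016500
The normalizing constant is 0.4·0.925 + 0.22·0.075 = 0.386500
P(sector-wide selloff | ¬price drop, poor earnings report) = 0.016500/0.386500 ≈ 0.0427

Pr(sector-wide selloff | ¬price drop, poor earnings report) ≈ 0.0427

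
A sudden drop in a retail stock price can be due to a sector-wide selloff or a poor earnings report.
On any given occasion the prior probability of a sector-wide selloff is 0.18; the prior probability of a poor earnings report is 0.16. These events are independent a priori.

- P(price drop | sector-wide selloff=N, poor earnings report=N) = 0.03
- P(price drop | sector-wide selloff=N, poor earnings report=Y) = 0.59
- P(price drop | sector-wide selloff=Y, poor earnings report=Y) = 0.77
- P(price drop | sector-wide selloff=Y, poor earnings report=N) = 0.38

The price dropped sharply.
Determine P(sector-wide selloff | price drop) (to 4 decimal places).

P(sector-wide selloff | price drop) ≈ 0.4481

P(price drop) = 0.03×0.82×0.84 + 0.59×0.82×0.16 + 0.38×0.18×0.84 + 0.77×0.18×0.16 = 0.020664 + 0.077408 + 0.057456 + 0.022176 = 0.177704
The sector-wide selloff-present share is 0.057456 + 0.022176 = 0.079632.
Hence the posterior is 0.079632/0.177704 ≈ 0.4481.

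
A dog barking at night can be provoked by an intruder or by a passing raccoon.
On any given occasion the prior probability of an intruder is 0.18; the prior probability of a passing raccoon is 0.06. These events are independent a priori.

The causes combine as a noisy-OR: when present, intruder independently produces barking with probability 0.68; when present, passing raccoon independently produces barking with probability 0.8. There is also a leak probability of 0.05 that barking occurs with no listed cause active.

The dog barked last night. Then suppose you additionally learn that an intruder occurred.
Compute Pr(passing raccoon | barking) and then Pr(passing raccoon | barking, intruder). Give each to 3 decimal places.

Under noisy-OR, P(barking | causes) = 1 − (1−0.05)·∏(1−qᵢ) over the active causes.
Sum P(barking|·) weighted by the priors over the 4 (intruder, passing raccoon) configurations:
  P(barking) = 0.05*0.82*0.94 + 0.81*0.82*0.06 + 0.696*0.18*0.94 + 0.9392*0.18*0.06
        = 0.038540 + 0.039852 + 0.117763 + 0.010143 = 0.206298
Configurations with passing raccoon contribute 0.049995, so
  P(passing raccoon | barking) = 0.049995 / 0.206298 ≈ 0.242

With the extra evidence:
Numerator (weight on configurations with passing raccoon): 0.9392*0.06 = 0.056352
Denominator P(barking | intruder): 0.696*0.94 + 0.9392*0.06 = 0.710592
Posterior = 0.056352 / 0.710592 ≈ 0.079

Pr(passing raccoon | barking) ≈ 0.242; Pr(passing raccoon | barking, intruder) ≈ 0.079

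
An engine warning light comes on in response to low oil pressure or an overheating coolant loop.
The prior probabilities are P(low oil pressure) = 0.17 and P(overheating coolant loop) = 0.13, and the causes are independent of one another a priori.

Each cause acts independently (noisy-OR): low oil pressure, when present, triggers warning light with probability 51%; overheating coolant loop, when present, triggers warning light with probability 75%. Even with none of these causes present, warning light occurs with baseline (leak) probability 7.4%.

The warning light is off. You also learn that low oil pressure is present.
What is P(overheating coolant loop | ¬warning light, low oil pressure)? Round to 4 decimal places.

Under noisy-OR, P(warning light | causes) = 1 − (1−0.074)·∏(1−qᵢ) over the active causes.
For the numerator, keep only overheating coolant loop=true terms: 0.113435*0.13 = 0.014747
Denominator P(¬warning light | low oil pressure): 0.45374*0.87 + 0.113435*0.13 = 0.409501
Posterior = 0.014747 / 0.409501 ≈ 0.0360

P(overheating coolant loop | ¬warning light, low oil pressure) ≈ 0.0360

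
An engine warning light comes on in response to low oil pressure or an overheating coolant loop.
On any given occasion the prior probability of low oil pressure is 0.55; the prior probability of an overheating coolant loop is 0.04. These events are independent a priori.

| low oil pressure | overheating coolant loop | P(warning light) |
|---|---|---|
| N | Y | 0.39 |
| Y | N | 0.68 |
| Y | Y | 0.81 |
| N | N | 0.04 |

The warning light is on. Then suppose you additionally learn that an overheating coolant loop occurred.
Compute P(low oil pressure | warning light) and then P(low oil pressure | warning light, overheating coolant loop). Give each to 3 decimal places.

Sum P(warning light|·) weighted by the priors over the 4 (low oil pressure, overheating coolant loop) configurations:
  P(warning light) = 0.04×0.45×0.96 + 0.39×0.45×0.04 + 0.68×0.55×0.96 + 0.81×0.55×0.04
        = 0.017280 + 0.007020 + 0.359040 + 0.017820 = 0.401160
Configurations with low oil pressure contribute 0.376860, so
  P(low oil pressure | warning light) = 0.376860 / 0.401160 ≈ 0.939

Now condition on the additional information:
P(warning light | overheating coolant loop) = 0.39·0.45 + 0.81·0.55 = 0.175500 + 0.445500 = 0.621000
Of this, 0.445500 comes from 0.81·0.55 (the low oil pressure=true cases).
So P(low oil pressure | warning light, overheating coolant loop) = 0.445500/0.621000 ≈ 0.717.
— overheating coolant loop explains away the evidence for low oil pressure.

P(low oil pressure | warning light) ≈ 0.939; P(low oil pressure | warning light, overheating coolant loop) ≈ 0.717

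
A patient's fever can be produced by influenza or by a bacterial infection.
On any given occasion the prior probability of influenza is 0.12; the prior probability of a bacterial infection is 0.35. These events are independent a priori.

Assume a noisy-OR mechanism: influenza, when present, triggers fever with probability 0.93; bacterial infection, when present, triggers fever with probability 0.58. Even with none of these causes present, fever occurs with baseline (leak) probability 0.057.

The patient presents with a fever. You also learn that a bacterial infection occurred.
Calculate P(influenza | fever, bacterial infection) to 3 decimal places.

Under noisy-OR, P(fever | causes) = 1 − (1−0.057)·∏(1−qᵢ) over the active causes.
By total probability over both values of influenza:
  P(fever | bacterial infection) = 0.60394·0.88 + 0.972276·0.12
        = 0.531467 + 0.116673 = 0.648140
The terms with influenza present sum to 0.116673, so
  P(influenza | fever, bacterial infection) = 0.116673 / 0.648140 ≈ 0.180

P(influenza | fever, bacterial infection) ≈ 0.180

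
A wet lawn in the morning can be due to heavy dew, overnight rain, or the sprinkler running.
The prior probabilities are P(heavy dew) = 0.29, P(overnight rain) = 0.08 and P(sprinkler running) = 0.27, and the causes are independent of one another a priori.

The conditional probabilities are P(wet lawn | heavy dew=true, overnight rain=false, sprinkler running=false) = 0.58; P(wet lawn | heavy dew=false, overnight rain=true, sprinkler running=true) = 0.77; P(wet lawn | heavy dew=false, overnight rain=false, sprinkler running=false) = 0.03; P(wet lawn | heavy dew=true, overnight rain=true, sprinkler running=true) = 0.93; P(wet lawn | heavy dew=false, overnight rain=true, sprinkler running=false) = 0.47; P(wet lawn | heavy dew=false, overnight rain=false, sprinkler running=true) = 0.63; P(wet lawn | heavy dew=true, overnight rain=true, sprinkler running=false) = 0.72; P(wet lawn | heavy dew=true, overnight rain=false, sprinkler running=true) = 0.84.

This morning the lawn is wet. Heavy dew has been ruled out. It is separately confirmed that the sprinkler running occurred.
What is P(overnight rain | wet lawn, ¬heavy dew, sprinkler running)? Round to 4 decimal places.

P(wet lawn | ¬heavy dew, sprinkler running) = 0.63×0.92 + 0.77×0.08 = 0.579600 + 0.061600 = 0.641200
Restricting to configurations with overnight rain present: 0.77×0.08 = 0.061600.
So P(overnight rain | wet lawn, ¬heavy dew, sprinkler running) = 0.061600/0.641200 ≈ 0.0961.

P(overnight rain | wet lawn, ¬heavy dew, sprinkler running) ≈ 0.0961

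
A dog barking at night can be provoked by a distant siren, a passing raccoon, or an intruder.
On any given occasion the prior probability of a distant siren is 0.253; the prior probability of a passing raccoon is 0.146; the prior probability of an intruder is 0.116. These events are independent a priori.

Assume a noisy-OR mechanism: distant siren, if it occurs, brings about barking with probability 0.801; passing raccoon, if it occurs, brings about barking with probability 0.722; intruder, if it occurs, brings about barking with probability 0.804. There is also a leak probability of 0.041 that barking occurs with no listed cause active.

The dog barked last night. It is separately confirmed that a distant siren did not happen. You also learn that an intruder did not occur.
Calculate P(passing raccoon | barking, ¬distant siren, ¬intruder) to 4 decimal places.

Under noisy-OR, P(barking | causes) = 1 − (1−0.041)·∏(1−qᵢ) over the active causes.
Numerator (weight on configurations with passing raccoon): 0.733398*0.146 = 0.107076
The normalizing constant is 0.041*0.854 + 0.733398*0.146 = 0.142090
P(passing raccoon | barking, ¬distant siren, ¬intruder) = 0.107076/0.142090 ≈ 0.7536

P(passing raccoon | barking, ¬distant siren, ¬intruder) ≈ 0.7536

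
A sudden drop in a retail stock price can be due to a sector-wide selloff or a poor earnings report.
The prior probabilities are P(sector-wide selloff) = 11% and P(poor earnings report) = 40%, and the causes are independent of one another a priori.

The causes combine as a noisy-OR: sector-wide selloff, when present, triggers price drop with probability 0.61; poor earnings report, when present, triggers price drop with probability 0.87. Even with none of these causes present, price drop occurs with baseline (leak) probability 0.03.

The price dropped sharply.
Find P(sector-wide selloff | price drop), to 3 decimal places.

P(sector-wide selloff | price drop) ≈ 0.202

Under noisy-OR, P(price drop | causes) = 1 − (1−0.03)·∏(1−qᵢ) over the active causes.
Numerator (weight on configurations with sector-wide selloff): 0.041032 + 0.041836 = 0.082868
Denominator P(price drop): 0.03×0.89×0.6 + 0.8739×0.89×0.4 + 0.6217×0.11×0.6 + 0.950821×0.11×0.4 = 0.409996
P(sector-wide selloff | price drop) = 0.082868/0.409996 ≈ 0.202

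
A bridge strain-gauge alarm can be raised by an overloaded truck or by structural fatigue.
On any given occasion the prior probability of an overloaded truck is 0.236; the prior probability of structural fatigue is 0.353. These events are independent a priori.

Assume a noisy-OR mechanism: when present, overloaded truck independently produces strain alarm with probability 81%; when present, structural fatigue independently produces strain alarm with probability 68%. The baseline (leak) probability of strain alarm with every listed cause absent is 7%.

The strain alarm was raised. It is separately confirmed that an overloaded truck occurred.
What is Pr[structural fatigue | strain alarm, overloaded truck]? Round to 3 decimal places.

Under noisy-OR, P(strain alarm | causes) = 1 − (1−0.07)·∏(1−qᵢ) over the active causes.
Weight on structural fatigue=true, given the evidence: 0.943456·0.353 = 0.333040
Denominator P(strain alarm | overloaded truck): 0.8233·0.647 + 0.943456·0.353 = 0.865715
P(structural fatigue | strain alarm, overloaded truck) = 0.333040/0.865715 ≈ 0.385

Pr[structural fatigue | strain alarm, overloaded truck] ≈ 0.385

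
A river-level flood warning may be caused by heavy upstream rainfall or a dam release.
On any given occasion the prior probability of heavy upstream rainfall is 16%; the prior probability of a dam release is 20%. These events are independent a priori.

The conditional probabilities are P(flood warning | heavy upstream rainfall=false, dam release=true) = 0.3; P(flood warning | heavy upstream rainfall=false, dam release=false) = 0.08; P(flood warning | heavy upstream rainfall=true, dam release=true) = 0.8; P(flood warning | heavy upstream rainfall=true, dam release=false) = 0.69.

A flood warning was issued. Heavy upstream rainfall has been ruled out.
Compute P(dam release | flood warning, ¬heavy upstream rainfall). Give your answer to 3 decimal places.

P(dam release | flood warning, ¬heavy upstream rainfall) ≈ 0.484

Sum P(flood warning|·) weighted by the priors over both values of dam release:
  P(flood warning | ¬heavy upstream rainfall) = 0.08·0.8 + 0.3·0.2
        = 0.064000 + 0.060000 = 0.124000
Configurations with dam release contribute 0.060000, so
  P(dam release | flood warning, ¬heavy upstream rainfall) = 0.060000 / 0.124000 ≈ 0.484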